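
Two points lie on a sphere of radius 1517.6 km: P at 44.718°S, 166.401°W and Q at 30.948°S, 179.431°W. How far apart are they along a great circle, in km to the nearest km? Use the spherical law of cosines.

454 km

In radians: φ₁ = -0.7805, φ₂ = -0.5401, Δλ = -13.030° = -0.2274 rad.
cos c = sin φ₁ sin φ₂ + cos φ₁ cos φ₂ cos Δλ = (-0.7036)(-0.5143) + (0.7106)(0.8576)(0.9743) = 0.95557,
so c = arccos(0.95557) = 0.29922 rad.
Distance = R·c = 1517.6 × 0.2992 ≈ 454 km.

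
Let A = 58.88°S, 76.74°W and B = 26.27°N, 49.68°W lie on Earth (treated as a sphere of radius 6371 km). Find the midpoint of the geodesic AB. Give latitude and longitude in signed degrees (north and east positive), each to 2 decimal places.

The central angle between A and B is δ = 1.5370 rad.
With f = 0.5, the slerp weights are sin((1−f)δ)/sin δ = 0.6954 and sin(fδ)/sin δ = 0.6954.
Weighted sum of the unit vectors: (0.6954)·(0.1185,-0.5031,-0.8561) + (0.6954)·(0.5802,-0.6837,0.4426) = (0.4860, -0.8253, -0.2876).
Converting back: φ = atan2(z, √(x²+y²)) = -16.71°, λ = atan2(y, x) = -59.51°.

-16.71°, -59.51°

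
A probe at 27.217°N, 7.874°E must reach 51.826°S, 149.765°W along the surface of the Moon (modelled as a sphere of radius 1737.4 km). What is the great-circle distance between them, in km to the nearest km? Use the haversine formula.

4555 km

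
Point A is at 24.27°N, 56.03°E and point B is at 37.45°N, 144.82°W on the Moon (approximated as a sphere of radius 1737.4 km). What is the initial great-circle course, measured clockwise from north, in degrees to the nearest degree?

With φ₁ = 0.4236, φ₂ = 0.6536, Δλ = 2.7777 rad, the forward-azimuth formula gives
θ = atan2( sin Δλ cos φ₂ , cos φ₁ sin φ₂ − sin φ₁ cos φ₂ cos Δλ ) = atan2(0.2826, 0.8593) = 18.20°.
So the initial bearing is 18°.

18°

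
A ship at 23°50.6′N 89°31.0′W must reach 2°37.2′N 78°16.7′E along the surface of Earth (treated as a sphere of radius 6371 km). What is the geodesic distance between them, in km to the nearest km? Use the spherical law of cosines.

16790 km

With latitudes φ₁ = 23.843°, φ₂ = 2.620° and longitude difference Δλ = 167.795°:
cos c = sin φ₁ sin φ₂ + cos φ₁ cos φ₂ cos Δλ = (0.4042)(0.0457) + (0.9147)(0.9990)(-0.9774) = -0.87457,
so c = arccos(-0.87457) = 2.63534 rad.
Distance = R·c = 6371 × 2.6353 ≈ 16790 km.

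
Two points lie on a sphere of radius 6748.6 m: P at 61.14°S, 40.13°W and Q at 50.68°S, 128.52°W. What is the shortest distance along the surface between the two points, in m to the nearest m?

In radians: φ₁ = -1.0671, φ₂ = -0.8845, Δλ = -88.390° = -1.5427 rad.
Haversine: a = sin²(Δφ/2) + cos φ₁ cos φ₂ sin²(Δλ/2) = 0.0083 + (0.4827)(0.6337)(0.4860) = 0.15694.
Central angle c = 2·arcsin(√a) = 0.81464 rad.
Distance = R·c = 6748.6 × 0.8146 ≈ 5498 m.

5498 m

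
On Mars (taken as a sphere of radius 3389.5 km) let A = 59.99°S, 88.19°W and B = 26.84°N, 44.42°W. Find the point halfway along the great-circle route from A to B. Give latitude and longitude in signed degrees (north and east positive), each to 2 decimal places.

-17.68°, -59.85°

The central angle between A and B is δ = 1.6396 rad.
With f = 0.5, the slerp weights are sin((1−f)δ)/sin δ = 0.7327 and sin(fδ)/sin δ = 0.7327.
Weighted sum of the unit vectors: (0.7327)·(0.0158,-0.4999,-0.8659) + (0.7327)·(0.6373,-0.6245,0.4515) = (0.4785, -0.8239, -0.3037).
Converting back: φ = atan2(z, √(x²+y²)) = -17.68°, λ = atan2(y, x) = -59.85°.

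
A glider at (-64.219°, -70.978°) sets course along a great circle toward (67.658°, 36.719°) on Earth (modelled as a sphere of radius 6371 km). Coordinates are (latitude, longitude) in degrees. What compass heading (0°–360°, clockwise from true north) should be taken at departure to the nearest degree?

Δλ = 107.697° = 1.8797 rad.
y = sin Δλ · cos φ₂ = (0.9527)(0.3801) = 0.3621
x = cos φ₁ sin φ₂ − sin φ₁ cos φ₂ cos Δλ = (0.4349)(0.9249) − (-0.9005)(0.3801)(-0.3040) = 0.2982
θ = atan2(y, x) = 50.53°, so the bearing is 51°.

51°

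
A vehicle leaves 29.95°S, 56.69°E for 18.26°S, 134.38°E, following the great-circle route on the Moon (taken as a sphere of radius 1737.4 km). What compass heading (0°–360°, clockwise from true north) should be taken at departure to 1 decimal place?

100.4°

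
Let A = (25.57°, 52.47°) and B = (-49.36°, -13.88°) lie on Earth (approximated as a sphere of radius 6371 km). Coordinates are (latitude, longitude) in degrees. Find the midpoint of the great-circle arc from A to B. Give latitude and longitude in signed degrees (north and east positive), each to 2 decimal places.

-14.05°, 25.32°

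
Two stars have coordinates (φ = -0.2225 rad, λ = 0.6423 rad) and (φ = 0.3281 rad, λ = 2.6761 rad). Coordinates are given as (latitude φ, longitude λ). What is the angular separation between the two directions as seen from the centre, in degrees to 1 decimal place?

Let φ₁ = -0.2225 rad, φ₂ = 0.3281 rad, and Δλ = 2.0338 rad.
cos c = sin φ₁ sin φ₂ + cos φ₁ cos φ₂ cos Δλ = (-0.2207)(0.3222) + (0.9753)(0.9467)(-0.4466) = -0.48350,
so c = arccos(-0.48350) = 2.07544 rad.
So the angular separation is 118.9°.

118.9°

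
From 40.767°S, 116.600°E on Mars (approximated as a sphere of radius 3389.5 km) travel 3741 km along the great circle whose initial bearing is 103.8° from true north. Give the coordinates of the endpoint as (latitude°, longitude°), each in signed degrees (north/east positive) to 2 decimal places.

-27.09°, -166.51°

Angular distance δ = d/R = 3741/3389.5 = 1.10370 rad; initial bearing θ = 1.8117 rad.
sin φ₂ = sin φ₁ cos δ + cos φ₁ sin δ cos θ = (-0.6530)(0.4503) + (0.7574)(0.8929)(-0.2385) = -0.4553, so φ₂ = -27.09°.
Δλ = atan2(sin θ sin δ cos φ₁, cos δ − sin φ₁ sin φ₂) = atan2(0.6567, 0.1530) = 76.889°.
λ₂ = 116.600° + 76.889° = 193.49° → -166.51° after wrapping to (−180°, 180°].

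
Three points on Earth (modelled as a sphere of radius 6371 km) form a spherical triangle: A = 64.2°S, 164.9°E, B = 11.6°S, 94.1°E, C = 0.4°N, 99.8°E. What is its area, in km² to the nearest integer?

5567864 km²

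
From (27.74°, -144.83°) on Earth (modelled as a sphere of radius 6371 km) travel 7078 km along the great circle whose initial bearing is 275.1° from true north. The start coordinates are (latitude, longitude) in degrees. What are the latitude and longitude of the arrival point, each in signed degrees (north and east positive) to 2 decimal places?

16.09°, 146.90°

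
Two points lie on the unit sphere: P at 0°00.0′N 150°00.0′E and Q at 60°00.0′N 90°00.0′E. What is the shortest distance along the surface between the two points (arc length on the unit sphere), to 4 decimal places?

1.3181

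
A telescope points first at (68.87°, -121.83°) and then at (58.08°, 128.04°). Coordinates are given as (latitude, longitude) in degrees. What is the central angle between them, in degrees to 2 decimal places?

43.44°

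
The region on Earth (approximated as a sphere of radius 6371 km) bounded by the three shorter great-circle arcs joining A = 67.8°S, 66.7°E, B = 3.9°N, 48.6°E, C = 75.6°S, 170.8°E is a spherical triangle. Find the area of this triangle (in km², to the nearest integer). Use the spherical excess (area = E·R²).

Side lengths (central angles): a = 1.7702, b = 0.5076, c = 1.2710 rad; semiperimeter s = 1.7744.
By l'Huilier's theorem, tan(E/4) = √[tan(s/2) tan((s−a)/2) tan((s−b)/2) tan((s−c)/2)], giving spherical excess E = 0.0884 rad.
Area = E·R² = 0.0884 × (6371)² ≈ 3586939 km².

3586939 km²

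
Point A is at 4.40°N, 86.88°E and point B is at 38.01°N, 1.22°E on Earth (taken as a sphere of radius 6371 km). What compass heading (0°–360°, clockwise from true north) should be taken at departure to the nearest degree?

Δλ = -85.660° = -1.4950 rad.
y = sin Δλ · cos φ₂ = (-0.9971)(0.7879) = -0.7856
x = cos φ₁ sin φ₂ − sin φ₁ cos φ₂ cos Δλ = (0.9971)(0.6158) − (0.0767)(0.7879)(0.0757) = 0.6094
θ = atan2(y, x) = -52.20°; adding 360° gives 308°.

308°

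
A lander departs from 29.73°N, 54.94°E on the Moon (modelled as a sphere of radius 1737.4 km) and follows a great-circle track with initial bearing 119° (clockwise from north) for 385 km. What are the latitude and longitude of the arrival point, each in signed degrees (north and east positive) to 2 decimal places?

Angular distance δ = d/R = 385/1737.4 = 0.22160 rad; initial bearing θ = 2.0769 rad.
sin φ₂ = sin φ₁ cos δ + cos φ₁ sin δ cos θ = (0.4959)(0.9755) + (0.8684)(0.2198)(-0.4848) = 0.3913, so φ₂ = 23.03°.
Δλ = atan2(sin θ sin δ cos φ₁, cos δ − sin φ₁ sin φ₂) = atan2(0.1669, 0.7815) = 12.057°.
λ₂ = 54.940° + 12.057° = 67.00°.

23.03°, 67.00°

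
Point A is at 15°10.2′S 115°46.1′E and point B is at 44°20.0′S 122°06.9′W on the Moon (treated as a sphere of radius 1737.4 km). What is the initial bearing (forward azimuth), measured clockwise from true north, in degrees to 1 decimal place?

141.9°

With φ₁ = -0.2648, φ₂ = -0.7738, Δλ = 2.1313 rad, the forward-azimuth formula gives
θ = atan2( sin Δλ cos φ₂ , cos φ₁ sin φ₂ − sin φ₁ cos φ₂ cos Δλ ) = atan2(0.6058, -0.7740) = 141.95°.
So the initial bearing is 141.9°.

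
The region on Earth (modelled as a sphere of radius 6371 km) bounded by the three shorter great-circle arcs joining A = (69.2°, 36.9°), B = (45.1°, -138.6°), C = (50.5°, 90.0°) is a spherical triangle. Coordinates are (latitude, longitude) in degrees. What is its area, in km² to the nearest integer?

Side lengths (central angles): a = 1.3185, b = 0.5415, c = 1.1458 rad; semiperimeter s = 1.5029.
By l'Huilier's theorem, tan(E/4) = √[tan(s/2) tan((s−a)/2) tan((s−b)/2) tan((s−c)/2)], giving spherical excess E = 0.3597 rad.
Area = E·R² = 0.3597 × (6371)² ≈ 14599867 km².

14599867 km²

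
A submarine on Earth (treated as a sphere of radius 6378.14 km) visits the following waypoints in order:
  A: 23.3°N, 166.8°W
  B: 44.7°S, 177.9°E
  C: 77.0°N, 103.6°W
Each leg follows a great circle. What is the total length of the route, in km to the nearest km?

Leg A→B: central angle 1.2117 rad, distance 7728.1 km.
Leg B→C: central angle 2.2830 rad, distance 14561.2 km.
Total: 7728.1 + 14561.2 ≈ 22289 km.

22289 km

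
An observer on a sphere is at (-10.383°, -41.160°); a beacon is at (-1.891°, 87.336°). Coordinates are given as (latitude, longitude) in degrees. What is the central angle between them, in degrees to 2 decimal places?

With latitudes φ₁ = -10.383°, φ₂ = -1.891° and longitude difference Δλ = 128.496°:
cos c = sin φ₁ sin φ₂ + cos φ₁ cos φ₂ cos Δλ = (-0.1802)(-0.0330) + (0.9836)(0.9995)(-0.6225) = -0.60599,
so c = arccos(-0.60599) = 2.22180 rad.
So the angular separation is 127.30°.

127.30°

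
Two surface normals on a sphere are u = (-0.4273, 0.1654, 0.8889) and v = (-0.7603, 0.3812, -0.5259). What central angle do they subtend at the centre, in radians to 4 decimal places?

1.6504 rad

u·v = -0.0795; |u| = 1.0000, |v| = 1.0000.
cos θ = (u·v)/(|u||v|) = -0.0795, so θ = 1.6504 rad.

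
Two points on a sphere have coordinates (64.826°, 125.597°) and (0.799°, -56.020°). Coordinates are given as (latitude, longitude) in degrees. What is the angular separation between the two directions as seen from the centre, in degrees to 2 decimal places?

114.36°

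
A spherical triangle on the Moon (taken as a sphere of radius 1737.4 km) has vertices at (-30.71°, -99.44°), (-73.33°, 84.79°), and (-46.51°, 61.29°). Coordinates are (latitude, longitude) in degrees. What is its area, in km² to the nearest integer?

Side lengths (central angles): a = 0.5032, b = 1.7600, c = 1.3251 rad; semiperimeter s = 1.7941.
By l'Huilier's theorem, tan(E/4) = √[tan(s/2) tan((s−a)/2) tan((s−b)/2) tan((s−c)/2)], giving spherical excess E = 0.2478 rad.
Area = E·R² = 0.2478 × (1737.4)² ≈ 747861 km².

747861 km²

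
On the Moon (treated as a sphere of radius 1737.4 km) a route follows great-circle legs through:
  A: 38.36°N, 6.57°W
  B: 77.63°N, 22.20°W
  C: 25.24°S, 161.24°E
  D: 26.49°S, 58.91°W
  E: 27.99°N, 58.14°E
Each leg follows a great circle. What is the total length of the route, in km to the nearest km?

Leg A→B: central angle 0.6951 rad, distance 1207.7 km.
Leg B→C: central angle 2.2268 rad, distance 3868.8 km.
Leg C→D: central angle 2.0137 rad, distance 3498.7 km.
Leg D→E: central angle 2.1758 rad, distance 3780.2 km.
Total: 1207.7 + 3868.8 + 3498.7 + 3780.2 ≈ 12355 km.

12355 km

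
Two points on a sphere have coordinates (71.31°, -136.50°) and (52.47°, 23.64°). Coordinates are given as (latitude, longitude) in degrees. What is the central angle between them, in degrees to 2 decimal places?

55.42°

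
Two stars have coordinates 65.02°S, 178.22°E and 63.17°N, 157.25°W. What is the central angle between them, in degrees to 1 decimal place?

129.5°

In radians: φ₁ = -1.1348, φ₂ = 1.1025, Δλ = 24.530° = 0.4281 rad.
Haversine: a = sin²(Δφ/2) + cos φ₁ cos φ₂ sin²(Δλ/2) = 0.8091 + (0.4223)(0.4513)(0.0451) = 0.81774.
Central angle c = 2·arcsin(√a) = 2.25942 rad.
So the angular separation is 129.5°.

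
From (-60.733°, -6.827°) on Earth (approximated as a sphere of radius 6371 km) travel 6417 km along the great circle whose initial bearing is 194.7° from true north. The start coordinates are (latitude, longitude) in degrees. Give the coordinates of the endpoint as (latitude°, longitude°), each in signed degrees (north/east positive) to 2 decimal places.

Angular distance δ = d/R = 6417/6371 = 1.00722 rad; initial bearing θ = 3.3982 rad.
sin φ₂ = sin φ₁ cos δ + cos φ₁ sin δ cos θ = (-0.8724)(0.5342) + (0.4889)(0.8454)(-0.9673) = -0.8658, so φ₂ = -59.97°.
Δλ = atan2(sin θ sin δ cos φ₁, cos δ − sin φ₁ sin φ₂) = atan2(-0.1049, -0.2210) = -154.618°.
λ₂ = -6.827° − 154.618° = -161.45°.

-59.97°, -161.45°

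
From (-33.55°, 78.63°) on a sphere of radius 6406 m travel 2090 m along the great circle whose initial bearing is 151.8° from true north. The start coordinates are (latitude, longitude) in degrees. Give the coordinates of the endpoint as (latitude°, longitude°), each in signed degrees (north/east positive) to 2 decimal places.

Angular distance δ = d/R = 2090/6406 = 0.32626 rad; initial bearing θ = 2.6494 rad.
sin φ₂ = sin φ₁ cos δ + cos φ₁ sin δ cos θ = (-0.5527)(0.9472) + (0.8334)(0.3205)(-0.8813) = -0.7589, so φ₂ = -49.37°.
Δλ = atan2(sin θ sin δ cos φ₁, cos δ − sin φ₁ sin φ₂) = atan2(0.1262, 0.5278) = 13.449°.
λ₂ = 78.630° + 13.449° = 92.08°.

-49.37°, 92.08°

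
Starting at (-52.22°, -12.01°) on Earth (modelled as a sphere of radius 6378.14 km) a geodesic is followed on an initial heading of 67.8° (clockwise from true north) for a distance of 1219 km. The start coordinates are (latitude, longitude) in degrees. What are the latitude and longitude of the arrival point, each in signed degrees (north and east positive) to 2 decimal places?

-47.05°, 2.95°

Angular distance δ = d/R = 1219/6378.14 = 0.19112 rad; initial bearing θ = 1.1833 rad.
sin φ₂ = sin φ₁ cos δ + cos φ₁ sin δ cos θ = (-0.7904)(0.9818) + (0.6126)(0.1900)(0.3778) = -0.7320, so φ₂ = -47.05°.
Δλ = atan2(sin θ sin δ cos φ₁, cos δ − sin φ₁ sin φ₂) = atan2(0.1077, 0.4032) = 14.960°.
λ₂ = -12.010° + 14.960° = 2.95°.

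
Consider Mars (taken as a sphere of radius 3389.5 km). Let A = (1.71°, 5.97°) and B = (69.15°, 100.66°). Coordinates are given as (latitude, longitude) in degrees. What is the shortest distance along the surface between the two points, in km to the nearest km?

With latitudes φ₁ = 1.710°, φ₂ = 69.150° and longitude difference Δλ = 94.690°:
Haversine: a = sin²(Δφ/2) + cos φ₁ cos φ₂ sin²(Δλ/2) = 0.3082 + (0.9996)(0.3559)(0.5409) = 0.50060.
Central angle c = 2·arcsin(√a) = 1.57200 rad.
Distance = R·c = 3389.5 × 1.5720 ≈ 5328 km.

5328 km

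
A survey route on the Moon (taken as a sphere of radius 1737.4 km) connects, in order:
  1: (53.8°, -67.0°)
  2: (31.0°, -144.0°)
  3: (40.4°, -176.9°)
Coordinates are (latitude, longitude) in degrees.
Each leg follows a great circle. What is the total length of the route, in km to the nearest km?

2613 km

Leg 1→2: central angle 1.0128 rad, distance 1759.6 km.
Leg 2→3: central angle 0.4910 rad, distance 853.0 km.
Total: 1759.6 + 853.0 ≈ 2613 km.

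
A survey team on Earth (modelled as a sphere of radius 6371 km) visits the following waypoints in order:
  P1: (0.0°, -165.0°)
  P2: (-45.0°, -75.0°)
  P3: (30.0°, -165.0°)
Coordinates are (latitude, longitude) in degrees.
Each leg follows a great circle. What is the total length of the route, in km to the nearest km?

22317 km

Leg P1→P2: central angle 1.5708 rad, distance 10007.5 km.
Leg P2→P3: central angle 1.9322 rad, distance 12309.8 km.
Total: 10007.5 + 12309.8 ≈ 22317 km.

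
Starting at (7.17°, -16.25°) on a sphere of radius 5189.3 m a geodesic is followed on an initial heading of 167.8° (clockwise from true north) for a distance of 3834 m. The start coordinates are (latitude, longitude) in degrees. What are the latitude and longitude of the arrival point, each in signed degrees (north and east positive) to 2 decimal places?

-34.11°, -6.35°

Angular distance δ = d/R = 3834/5189.3 = 0.73883 rad; initial bearing θ = 2.9287 rad.
sin φ₂ = sin φ₁ cos δ + cos φ₁ sin δ cos θ = (0.1248)(0.7393) + (0.9922)(0.6734)(-0.9774) = -0.5608, so φ₂ = -34.11°.
Δλ = atan2(sin θ sin δ cos φ₁, cos δ − sin φ₁ sin φ₂) = atan2(0.1412, 0.8093) = 9.897°.
λ₂ = -16.250° + 9.897° = -6.35°.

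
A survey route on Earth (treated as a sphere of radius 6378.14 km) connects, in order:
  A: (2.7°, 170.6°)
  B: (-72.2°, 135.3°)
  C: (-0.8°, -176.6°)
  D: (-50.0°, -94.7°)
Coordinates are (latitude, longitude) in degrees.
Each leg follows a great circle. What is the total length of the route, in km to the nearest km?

Leg A→B: central angle 1.3650 rad, distance 8706.1 km.
Leg B→C: central angle 1.3516 rad, distance 8620.8 km.
Leg C→D: central angle 1.4694 rad, distance 9371.8 km.
Total: 8706.1 + 8620.8 + 9371.8 ≈ 26699 km.

26699 km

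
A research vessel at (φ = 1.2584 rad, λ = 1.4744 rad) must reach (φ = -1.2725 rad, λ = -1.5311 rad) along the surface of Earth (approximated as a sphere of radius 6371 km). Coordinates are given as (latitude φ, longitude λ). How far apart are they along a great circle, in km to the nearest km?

19740 km

In radians: φ₁ = 1.2584, φ₂ = -1.2725, Δλ = -172.202° = -3.0055 rad.
cos c = sin φ₁ sin φ₂ + cos φ₁ cos φ₂ cos Δλ = (0.9516)(-0.9558) + (0.3073)(0.2939)(-0.9908) = -0.99907,
so c = arccos(-0.99907) = 3.09836 rad.
Distance = R·c = 6371 × 3.0984 ≈ 19740 km.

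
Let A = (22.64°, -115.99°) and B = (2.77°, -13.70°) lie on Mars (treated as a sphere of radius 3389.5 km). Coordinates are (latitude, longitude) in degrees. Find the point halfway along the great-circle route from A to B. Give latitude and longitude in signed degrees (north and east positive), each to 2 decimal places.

The central angle between A and B is δ = 1.7494 rad.
With f = 0.5, the slerp weights are sin((1−f)δ)/sin δ = 0.7797 and sin(fδ)/sin δ = 0.7797.
Weighted sum of the unit vectors: (0.7797)·(-0.4044,-0.8296,0.3849) + (0.7797)·(0.9704,-0.2366,0.0483) = (0.4413, -0.8313, 0.3378).
Converting back: φ = atan2(z, √(x²+y²)) = 19.75°, λ = atan2(y, x) = -62.04°.

19.75°, -62.04°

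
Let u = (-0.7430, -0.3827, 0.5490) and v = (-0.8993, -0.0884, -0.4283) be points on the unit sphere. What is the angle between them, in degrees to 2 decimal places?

62.17°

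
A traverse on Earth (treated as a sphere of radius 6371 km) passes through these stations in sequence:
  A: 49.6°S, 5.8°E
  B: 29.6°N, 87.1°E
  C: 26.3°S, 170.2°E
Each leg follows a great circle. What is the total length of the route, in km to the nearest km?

22695 km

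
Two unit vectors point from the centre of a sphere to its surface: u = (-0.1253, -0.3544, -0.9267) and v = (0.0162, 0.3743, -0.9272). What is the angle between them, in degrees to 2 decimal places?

u·v = 0.7246; |u| = 1.0000, |v| = 1.0000.
cos θ = (u·v)/(|u||v|) = 0.7245, so θ = 43.57°.

43.57°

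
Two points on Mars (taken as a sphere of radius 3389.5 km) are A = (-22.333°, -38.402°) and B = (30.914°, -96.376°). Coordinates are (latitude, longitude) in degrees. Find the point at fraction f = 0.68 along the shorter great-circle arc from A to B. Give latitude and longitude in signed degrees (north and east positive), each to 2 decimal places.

The central angle between A and B is δ = 1.3432 rad.
With f = 0.68, the slerp weights are sin((1−f)δ)/sin δ = 0.4277 and sin(fδ)/sin δ = 0.8125.
Weighted sum of the unit vectors: (0.4277)·(0.7249,-0.5746,-0.3800) + (0.8125)·(-0.0953,-0.8526,0.5138) = (0.2327, -0.9386, 0.2549).
Converting back: φ = atan2(z, √(x²+y²)) = 14.77°, λ = atan2(y, x) = -76.08°.

14.77°, -76.08°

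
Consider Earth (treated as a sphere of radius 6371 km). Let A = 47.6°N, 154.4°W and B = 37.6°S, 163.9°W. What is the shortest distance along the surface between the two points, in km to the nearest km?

With latitudes φ₁ = 47.600°, φ₂ = -37.600° and longitude difference Δλ = -9.500°:
cos c = sin φ₁ sin φ₂ + cos φ₁ cos φ₂ cos Δλ = (0.7385)(-0.6101) + (0.6743)(0.7923)(0.9863) = 0.07635,
so c = arccos(0.07635) = 1.49437 rad.
Distance = R·c = 6371 × 1.4944 ≈ 9521 km.

9521 km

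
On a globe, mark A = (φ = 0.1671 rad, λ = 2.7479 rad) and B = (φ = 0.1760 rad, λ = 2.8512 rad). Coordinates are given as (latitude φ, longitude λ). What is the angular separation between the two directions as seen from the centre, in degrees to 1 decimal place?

In radians: φ₁ = 0.1671, φ₂ = 0.1760, Δλ = 5.919° = 0.1033 rad.
cos c = sin φ₁ sin φ₂ + cos φ₁ cos φ₂ cos Δλ = (0.1663)(0.1751) + (0.9861)(0.9846)(0.9947) = 0.99479,
so c = arccos(0.99479) = 0.10217 rad.
So the angular separation is 5.9°.

5.9°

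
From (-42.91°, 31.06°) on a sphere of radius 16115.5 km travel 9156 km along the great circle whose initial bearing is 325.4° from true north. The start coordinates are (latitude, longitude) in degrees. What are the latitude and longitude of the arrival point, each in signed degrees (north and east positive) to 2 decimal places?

-14.45°, 12.67°

Angular distance δ = d/R = 9156/16115.5 = 0.56815 rad; initial bearing θ = 5.6793 rad.
sin φ₂ = sin φ₁ cos δ + cos φ₁ sin δ cos θ = (-0.6808)(0.8429) + (0.7324)(0.5381)(0.8231) = -0.2495, so φ₂ = -14.45°.
Δλ = atan2(sin θ sin δ cos φ₁, cos δ − sin φ₁ sin φ₂) = atan2(-0.2238, 0.6730) = -18.392°.
λ₂ = 31.060° − 18.392° = 12.67°.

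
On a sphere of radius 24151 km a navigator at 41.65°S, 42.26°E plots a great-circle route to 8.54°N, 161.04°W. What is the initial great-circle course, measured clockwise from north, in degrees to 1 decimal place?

141.6°

With φ₁ = -0.7269, φ₂ = 0.1491, Δλ = 2.7349 rad, the forward-azimuth formula gives
θ = atan2( sin Δλ cos φ₂ , cos φ₁ sin φ₂ − sin φ₁ cos φ₂ cos Δλ ) = atan2(0.3912, -0.4927) = 141.55°.
So the initial bearing is 141.6°.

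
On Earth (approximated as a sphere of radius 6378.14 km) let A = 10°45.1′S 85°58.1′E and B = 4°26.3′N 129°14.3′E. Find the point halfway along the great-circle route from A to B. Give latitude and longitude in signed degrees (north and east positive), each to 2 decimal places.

-3.40°, 107.77°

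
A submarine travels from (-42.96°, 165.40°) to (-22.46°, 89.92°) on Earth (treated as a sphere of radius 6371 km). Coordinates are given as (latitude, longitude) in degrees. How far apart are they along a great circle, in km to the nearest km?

Let φ₁ = -0.7498 rad, φ₂ = -0.3920 rad, and Δλ = -1.3174 rad.
cos c = sin φ₁ sin φ₂ + cos φ₁ cos φ₂ cos Δλ = (-0.6815)(-0.3820) + (0.7318)(0.9241)(0.2507) = 0.42992,
so c = arccos(0.42992) = 1.12639 rad.
Distance = R·c = 6371 × 1.1264 ≈ 7176 km.

7176 km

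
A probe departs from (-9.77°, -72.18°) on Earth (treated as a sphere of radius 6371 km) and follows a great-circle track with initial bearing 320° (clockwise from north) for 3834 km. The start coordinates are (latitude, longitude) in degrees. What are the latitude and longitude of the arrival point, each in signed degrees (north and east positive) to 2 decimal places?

16.71°, -94.51°

Angular distance δ = d/R = 3834/6371 = 0.60179 rad; initial bearing θ = 5.5851 rad.
sin φ₂ = sin φ₁ cos δ + cos φ₁ sin δ cos θ = (-0.1697)(0.8243) + (0.9855)(0.5661)(0.7660) = 0.2875, so φ₂ = 16.71°.
Δλ = atan2(sin θ sin δ cos φ₁, cos δ − sin φ₁ sin φ₂) = atan2(-0.3586, 0.8731) = -22.330°.
λ₂ = -72.180° − 22.330° = -94.51°.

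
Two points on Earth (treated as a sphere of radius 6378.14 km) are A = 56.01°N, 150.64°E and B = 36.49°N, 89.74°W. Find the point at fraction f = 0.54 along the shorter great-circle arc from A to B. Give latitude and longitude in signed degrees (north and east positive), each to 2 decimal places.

Central angle δ = 1.2964 rad. Interpolating on the sphere with fraction f = 0.54:
P = [sin((1−f)δ)·A + sin(fδ)·B] / sin δ = 0.5835·A + 0.6693·B in Cartesian coordinates,
giving P = (-0.2818, -0.3782, 0.8818), i.e. latitude 61.86°, longitude -126.70°.

61.86°, -126.70°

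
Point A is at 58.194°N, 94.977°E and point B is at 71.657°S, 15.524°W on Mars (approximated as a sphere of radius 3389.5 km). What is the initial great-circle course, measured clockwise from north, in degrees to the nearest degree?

With φ₁ = 1.0157, φ₂ = -1.2507, Δλ = -1.9286 rad, the forward-azimuth formula gives
θ = atan2( sin Δλ cos φ₂ , cos φ₁ sin φ₂ − sin φ₁ cos φ₂ cos Δλ ) = atan2(-0.2948, -0.4066) = -144.06°.
Adding 360° brings this into [0°, 360°): 216°.

216°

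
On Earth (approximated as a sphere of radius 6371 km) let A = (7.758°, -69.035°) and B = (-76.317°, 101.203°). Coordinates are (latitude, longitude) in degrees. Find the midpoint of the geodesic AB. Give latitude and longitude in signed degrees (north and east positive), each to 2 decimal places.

The central angle between A and B is δ = 1.9414 rad.
With f = 0.5, the slerp weights are sin((1−f)δ)/sin δ = 0.8854 and sin(fδ)/sin δ = 0.8854.
Weighted sum of the unit vectors: (0.8854)·(0.3545,-0.9253,0.1350) + (0.8854)·(-0.0460,0.2320,-0.9716) = (0.2732, -0.6137, -0.7407).
Converting back: φ = atan2(z, √(x²+y²)) = -47.79°, λ = atan2(y, x) = -66.00°.

-47.79°, -66.00°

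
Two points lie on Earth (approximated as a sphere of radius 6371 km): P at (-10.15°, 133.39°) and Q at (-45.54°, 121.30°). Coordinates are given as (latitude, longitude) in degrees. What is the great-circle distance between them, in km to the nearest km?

In radians: φ₁ = -0.1772, φ₂ = -0.7948, Δλ = -12.090° = -0.2110 rad.
cos c = sin φ₁ sin φ₂ + cos φ₁ cos φ₂ cos Δλ = (-0.1762)(-0.7137) + (0.9843)(0.7004)(0.9778) = 0.79994,
so c = arccos(0.79994) = 0.64361 rad.
Distance = R·c = 6371 × 0.6436 ≈ 4100 km.

4100 km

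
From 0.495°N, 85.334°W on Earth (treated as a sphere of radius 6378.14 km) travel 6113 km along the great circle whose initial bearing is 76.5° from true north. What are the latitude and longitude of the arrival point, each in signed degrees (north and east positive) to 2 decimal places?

11.30°, -31.10°

Angular distance δ = d/R = 6113/6378.14 = 0.95843 rad; initial bearing θ = 1.3352 rad.
sin φ₂ = sin φ₁ cos δ + cos φ₁ sin δ cos θ = (0.0086)(0.5748) + (1.0000)(0.8183)(0.2334) = 0.1960, so φ₂ = 11.30°.
Δλ = atan2(sin θ sin δ cos φ₁, cos δ − sin φ₁ sin φ₂) = atan2(0.7957, 0.5731) = 54.235°.
λ₂ = -85.334° + 54.235° = -31.10°.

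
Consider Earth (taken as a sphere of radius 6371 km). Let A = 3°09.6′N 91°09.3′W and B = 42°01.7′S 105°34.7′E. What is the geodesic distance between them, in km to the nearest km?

15383 km

In radians: φ₁ = 0.0552, φ₂ = -0.7335, Δλ = -163.267° = -2.8495 rad.
Haversine: a = sin²(Δφ/2) + cos φ₁ cos φ₂ sin²(Δλ/2) = 0.1476 + (0.9985)(0.7428)(0.9788) = 0.87359.
Central angle c = 2·arcsin(√a) = 2.41461 rad.
Distance = R·c = 6371 × 2.4146 ≈ 15383 km.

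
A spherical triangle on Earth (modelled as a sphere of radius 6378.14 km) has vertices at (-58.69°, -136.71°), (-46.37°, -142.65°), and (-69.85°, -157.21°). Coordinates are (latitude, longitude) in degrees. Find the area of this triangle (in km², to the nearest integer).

855100 km²

Side lengths (central angles): a = 0.4286, b = 0.2466, c = 0.2239 rad; semiperimeter s = 0.4495.
By l'Huilier's theorem, tan(E/4) = √[tan(s/2) tan((s−a)/2) tan((s−b)/2) tan((s−c)/2)], giving spherical excess E = 0.0210 rad.
Area = E·R² = 0.0210 × (6378.14)² ≈ 855100 km².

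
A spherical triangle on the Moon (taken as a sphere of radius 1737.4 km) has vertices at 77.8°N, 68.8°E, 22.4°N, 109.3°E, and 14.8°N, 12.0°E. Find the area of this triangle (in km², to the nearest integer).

2359651 km²

Side lengths (central angles): a = 1.5870, b = 1.2009, c = 1.0227 rad; semiperimeter s = 1.9053.
By l'Huilier's theorem, tan(E/4) = √[tan(s/2) tan((s−a)/2) tan((s−b)/2) tan((s−c)/2)], giving spherical excess E = 0.7817 rad.
Area = E·R² = 0.7817 × (1737.4)² ≈ 2359651 km².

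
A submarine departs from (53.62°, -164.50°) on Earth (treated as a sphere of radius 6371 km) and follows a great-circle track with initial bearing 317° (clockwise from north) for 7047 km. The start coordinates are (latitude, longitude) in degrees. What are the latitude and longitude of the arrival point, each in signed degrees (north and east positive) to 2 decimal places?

48.47°, 82.36°

Angular distance δ = d/R = 7047/6371 = 1.10611 rad; initial bearing θ = 5.5327 rad.
sin φ₂ = sin φ₁ cos δ + cos φ₁ sin δ cos θ = (0.8051)(0.4481) + (0.5931)(0.8940)(0.7314) = 0.7486, so φ₂ = 48.47°.
Δλ = atan2(sin θ sin δ cos φ₁, cos δ − sin φ₁ sin φ₂) = atan2(-0.3616, -0.1546) = -113.141°.
λ₂ = -164.500° − 113.141° = -277.64° → 82.36° after wrapping to (−180°, 180°].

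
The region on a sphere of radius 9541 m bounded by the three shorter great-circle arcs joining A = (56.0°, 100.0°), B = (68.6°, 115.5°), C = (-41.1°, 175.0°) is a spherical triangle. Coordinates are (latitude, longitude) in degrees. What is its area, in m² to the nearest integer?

36991857 m²

Side lengths (central angles): a = 2.0629, b = 2.0219, c = 0.2517 rad; semiperimeter s = 2.1682.
By l'Huilier's theorem, tan(E/4) = √[tan(s/2) tan((s−a)/2) tan((s−b)/2) tan((s−c)/2)], giving spherical excess E = 0.4064 rad.
Area = E·R² = 0.4064 × (9541)² ≈ 36991857 m².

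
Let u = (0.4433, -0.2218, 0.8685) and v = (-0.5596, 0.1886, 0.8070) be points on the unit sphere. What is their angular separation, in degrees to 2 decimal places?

u·v = 0.4110; |u| = 1.0000, |v| = 1.0000.
cos θ = (u·v)/(|u||v|) = 0.4110, so θ = 65.73°.

65.73°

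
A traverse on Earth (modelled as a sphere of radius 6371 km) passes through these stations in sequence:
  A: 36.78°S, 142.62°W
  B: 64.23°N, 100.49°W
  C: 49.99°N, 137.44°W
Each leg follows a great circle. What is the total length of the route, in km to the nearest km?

Leg A→B: central angle 1.8556 rad, distance 11821.9 km.
Leg B→C: central angle 0.4199 rad, distance 2675.1 km.
Total: 11821.9 + 2675.1 ≈ 14497 km.

14497 km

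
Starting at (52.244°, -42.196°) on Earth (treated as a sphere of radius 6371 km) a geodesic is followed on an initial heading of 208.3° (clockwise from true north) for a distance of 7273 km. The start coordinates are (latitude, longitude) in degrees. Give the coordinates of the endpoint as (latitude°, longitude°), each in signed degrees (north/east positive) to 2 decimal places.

Angular distance δ = d/R = 7273/6371 = 1.14158 rad; initial bearing θ = 3.6355 rad.
sin φ₂ = sin φ₁ cos δ + cos φ₁ sin δ cos θ = (0.7906)(0.4162) + (0.6123)(0.9093)(-0.8805) = -0.1612, so φ₂ = -9.28°.
Δλ = atan2(sin θ sin δ cos φ₁, cos δ − sin φ₁ sin φ₂) = atan2(-0.2640, 0.5436) = -25.900°.
λ₂ = -42.196° − 25.900° = -68.10°.

-9.28°, -68.10°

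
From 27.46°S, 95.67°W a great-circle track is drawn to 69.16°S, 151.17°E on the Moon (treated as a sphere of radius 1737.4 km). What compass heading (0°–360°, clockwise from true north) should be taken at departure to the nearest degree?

200°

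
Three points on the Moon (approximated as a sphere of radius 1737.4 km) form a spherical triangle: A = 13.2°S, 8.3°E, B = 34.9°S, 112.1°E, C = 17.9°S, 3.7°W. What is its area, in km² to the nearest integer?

645379 km²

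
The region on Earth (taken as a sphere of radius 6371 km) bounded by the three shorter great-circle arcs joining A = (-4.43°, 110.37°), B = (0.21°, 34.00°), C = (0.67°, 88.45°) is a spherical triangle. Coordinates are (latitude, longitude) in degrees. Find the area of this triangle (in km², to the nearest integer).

Side lengths (central angles): a = 0.9503, b = 0.3925, c = 1.3339 rad; semiperimeter s = 1.3384.
By l'Huilier's theorem, tan(E/4) = √[tan(s/2) tan((s−a)/2) tan((s−b)/2) tan((s−c)/2)], giving spherical excess E = 0.0531 rad.
Area = E·R² = 0.0531 × (6371)² ≈ 2156496 km².

2156496 km²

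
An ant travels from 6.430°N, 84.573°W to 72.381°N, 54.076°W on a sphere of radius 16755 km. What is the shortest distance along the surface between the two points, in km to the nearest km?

20042 km

In radians: φ₁ = 0.1122, φ₂ = 1.2633, Δλ = 30.497° = 0.5323 rad.
cos c = sin φ₁ sin φ₂ + cos φ₁ cos φ₂ cos Δλ = (0.1120)(0.9531) + (0.9937)(0.3027)(0.8617) = 0.36591,
so c = arccos(0.36591) = 1.19619 rad.
Distance = R·c = 16755 × 1.1962 ≈ 20042 km.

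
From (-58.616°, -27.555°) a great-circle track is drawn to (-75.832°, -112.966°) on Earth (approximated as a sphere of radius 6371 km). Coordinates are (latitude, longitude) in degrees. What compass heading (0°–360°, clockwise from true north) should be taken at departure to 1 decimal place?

206.6°

With φ₁ = -1.0230, φ₂ = -1.3235, Δλ = -1.4907 rad, the forward-azimuth formula gives
θ = atan2( sin Δλ cos φ₂ , cos φ₁ sin φ₂ − sin φ₁ cos φ₂ cos Δλ ) = atan2(-0.2440, -0.4882) = -153.45°.
Adding 360° brings this into [0°, 360°): 206.6°.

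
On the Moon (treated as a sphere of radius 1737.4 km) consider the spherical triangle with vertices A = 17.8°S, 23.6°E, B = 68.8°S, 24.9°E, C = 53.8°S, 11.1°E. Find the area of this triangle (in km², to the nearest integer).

Side lengths (central angles): a = 0.2846, b = 0.6507, c = 0.8902 rad; semiperimeter s = 0.9128.
By l'Huilier's theorem, tan(E/4) = √[tan(s/2) tan((s−a)/2) tan((s−b)/2) tan((s−c)/2)], giving spherical excess E = 0.0616 rad.
Area = E·R² = 0.0616 × (1737.4)² ≈ 185806 km².

185806 km²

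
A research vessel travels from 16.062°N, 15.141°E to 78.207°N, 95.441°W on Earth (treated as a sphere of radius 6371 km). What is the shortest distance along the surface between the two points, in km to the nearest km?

8713 km

Let φ₁ = 0.2803 rad, φ₂ = 1.3650 rad, and Δλ = -1.9300 rad.
Haversine: a = sin²(Δφ/2) + cos φ₁ cos φ₂ sin²(Δλ/2) = 0.2664 + (0.9610)(0.2044)(0.6758) = 0.39910.
Central angle c = 2·arcsin(√a) = 1.36761 rad.
Distance = R·c = 6371 × 1.3676 ≈ 8713 km.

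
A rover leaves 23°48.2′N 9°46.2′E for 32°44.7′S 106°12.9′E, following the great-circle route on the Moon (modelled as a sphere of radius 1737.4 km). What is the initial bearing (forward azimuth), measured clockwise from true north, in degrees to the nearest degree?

With φ₁ = 0.4154, φ₂ = -0.5715, Δλ = 1.6833 rad, the forward-azimuth formula gives
θ = atan2( sin Δλ cos φ₂ , cos φ₁ sin φ₂ − sin φ₁ cos φ₂ cos Δλ ) = atan2(0.8358, -0.4568) = 118.66°.
So the initial bearing is 119°.

119°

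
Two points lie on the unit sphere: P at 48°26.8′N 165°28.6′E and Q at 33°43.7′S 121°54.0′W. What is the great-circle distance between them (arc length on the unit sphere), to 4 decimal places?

In radians: φ₁ = 0.8456, φ₂ = -0.5887, Δλ = 72.623° = 1.2675 rad.
Haversine: a = sin²(Δφ/2) + cos φ₁ cos φ₂ sin²(Δλ/2) = 0.4319 + (0.6633)(0.8317)(0.3507) = 0.62538.
Central angle c = 2·arcsin(√a) = 1.82426 rad.
On the unit sphere the arc length equals the central angle: 1.8243.

1.8243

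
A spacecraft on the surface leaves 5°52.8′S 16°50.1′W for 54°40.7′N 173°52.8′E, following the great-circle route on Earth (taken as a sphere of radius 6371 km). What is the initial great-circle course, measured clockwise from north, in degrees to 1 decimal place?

351.9°

With φ₁ = -0.1026, φ₂ = 0.9543, Δλ = -2.9546 rad, the forward-azimuth formula gives
θ = atan2( sin Δλ cos φ₂ , cos φ₁ sin φ₂ − sin φ₁ cos φ₂ cos Δλ ) = atan2(-0.1075, 0.7534) = -8.12°.
Adding 360° brings this into [0°, 360°): 351.9°.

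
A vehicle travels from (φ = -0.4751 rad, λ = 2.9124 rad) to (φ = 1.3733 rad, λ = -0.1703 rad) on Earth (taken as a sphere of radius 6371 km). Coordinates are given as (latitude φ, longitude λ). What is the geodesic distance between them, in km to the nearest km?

In radians: φ₁ = -0.4751, φ₂ = 1.3733, Δλ = -176.626° = -3.0827 rad.
cos c = sin φ₁ sin φ₂ + cos φ₁ cos φ₂ cos Δλ = (-0.4574)(0.9806) + (0.8892)(0.1962)(-0.9983) = -0.62272,
so c = arccos(-0.62272) = 2.24301 rad.
Distance = R·c = 6371 × 2.2430 ≈ 14290 km.

14290 km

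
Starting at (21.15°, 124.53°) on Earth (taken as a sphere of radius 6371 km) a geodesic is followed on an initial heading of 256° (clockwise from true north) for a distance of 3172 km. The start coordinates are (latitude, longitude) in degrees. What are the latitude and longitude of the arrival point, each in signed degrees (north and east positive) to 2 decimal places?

Angular distance δ = d/R = 3172/6371 = 0.49788 rad; initial bearing θ = 4.4680 rad.
sin φ₂ = sin φ₁ cos δ + cos φ₁ sin δ cos θ = (0.3608)(0.8786) + (0.9326)(0.4776)(-0.2419) = 0.2093, so φ₂ = 12.08°.
Δλ = atan2(sin θ sin δ cos φ₁, cos δ − sin φ₁ sin φ₂) = atan2(-0.4322, 0.8031) = -28.286°.
λ₂ = 124.530° − 28.286° = 96.24°.

12.08°, 96.24°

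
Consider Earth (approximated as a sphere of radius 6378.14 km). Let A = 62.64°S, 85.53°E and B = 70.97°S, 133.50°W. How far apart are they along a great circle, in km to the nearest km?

4863 km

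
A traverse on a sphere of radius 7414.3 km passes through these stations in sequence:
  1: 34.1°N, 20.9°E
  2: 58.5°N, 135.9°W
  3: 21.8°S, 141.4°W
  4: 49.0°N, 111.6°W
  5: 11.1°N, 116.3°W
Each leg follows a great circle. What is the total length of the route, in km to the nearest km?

Leg 1→2: central angle 1.4904 rad, distance 11050.0 km.
Leg 2→3: central angle 1.4038 rad, distance 10407.9 km.
Leg 3→4: central angle 1.3199 rad, distance 9785.8 km.
Leg 4→5: central angle 0.6650 rad, distance 4930.5 km.
Total: 11050.0 + 10407.9 + 9785.8 + 4930.5 ≈ 36174 km.

36174 km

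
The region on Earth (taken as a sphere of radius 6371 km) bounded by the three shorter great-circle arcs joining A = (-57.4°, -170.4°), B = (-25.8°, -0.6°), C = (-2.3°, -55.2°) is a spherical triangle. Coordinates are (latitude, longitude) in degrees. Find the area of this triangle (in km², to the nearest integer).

Side lengths (central angles): a = 1.0020, b = 1.7675, c = 1.6818 rad; semiperimeter s = 2.2256.
By l'Huilier's theorem, tan(E/4) = √[tan(s/2) tan((s−a)/2) tan((s−b)/2) tan((s−c)/2)], giving spherical excess E = 1.1813 rad.
Area = E·R² = 1.1813 × (6371)² ≈ 47946786 km².

47946786 km²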